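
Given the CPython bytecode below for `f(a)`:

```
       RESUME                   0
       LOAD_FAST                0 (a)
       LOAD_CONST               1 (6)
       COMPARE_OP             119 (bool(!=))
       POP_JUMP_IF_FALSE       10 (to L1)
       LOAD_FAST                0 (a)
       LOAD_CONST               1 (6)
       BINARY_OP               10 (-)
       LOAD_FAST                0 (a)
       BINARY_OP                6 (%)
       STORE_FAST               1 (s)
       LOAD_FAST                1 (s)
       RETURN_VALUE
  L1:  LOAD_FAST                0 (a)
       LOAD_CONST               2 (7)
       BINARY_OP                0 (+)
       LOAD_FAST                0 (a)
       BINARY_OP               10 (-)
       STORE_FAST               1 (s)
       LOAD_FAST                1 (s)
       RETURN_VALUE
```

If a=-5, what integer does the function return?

-1

LOAD_FAST a → push -5. Stack: [-5]
LOAD_CONST → push 6. Stack: [-5, 6]
COMPARE_OP bool(!=) → -5 vs 6 = True. Stack: [True]
POP_JUMP_IF_FALSE → pop True; no jump. Stack: []
LOAD_FAST a → push -5. Stack: [-5]
LOAD_CONST → push 6. Stack: [-5, 6]
BINARY_OP - → -5 - 6 = -11. Stack: [-11]
LOAD_FAST a → push -5. Stack: [-11, -5]
BINARY_OP % → -11 % -5 = -1. Stack: [-1]
STORE_FAST s → s=-1. Stack: []
LOAD_FAST s → push -1. Stack: [-1]
RETURN_VALUE → return -1.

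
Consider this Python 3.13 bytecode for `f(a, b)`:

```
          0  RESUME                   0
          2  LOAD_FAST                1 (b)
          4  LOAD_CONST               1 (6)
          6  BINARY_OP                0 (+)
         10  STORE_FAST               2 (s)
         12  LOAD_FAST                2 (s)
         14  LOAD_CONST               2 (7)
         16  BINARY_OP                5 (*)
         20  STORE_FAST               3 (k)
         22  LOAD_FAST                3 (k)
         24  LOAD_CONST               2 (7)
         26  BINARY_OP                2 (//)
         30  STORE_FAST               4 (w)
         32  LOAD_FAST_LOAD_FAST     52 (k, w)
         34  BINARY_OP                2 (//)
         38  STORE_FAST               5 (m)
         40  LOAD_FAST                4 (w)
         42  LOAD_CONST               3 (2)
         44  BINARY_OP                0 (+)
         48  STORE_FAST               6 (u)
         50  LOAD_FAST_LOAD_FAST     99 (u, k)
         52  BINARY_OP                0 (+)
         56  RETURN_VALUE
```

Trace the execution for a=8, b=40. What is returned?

370

LOAD_FAST b → push 40. Stack: [40]
LOAD_CONST → push 6. Stack: [40, 6]
BINARY_OP + → 40 + 6 = 46. Stack: [46]
STORE_FAST s → s=46. Stack: []
LOAD_FAST s → push 46. Stack: [46]
LOAD_CONST → push 7. Stack: [46, 7]
BINARY_OP * → 46 * 7 = 322. Stack: [322]
STORE_FAST k → k=322. Stack: []
LOAD_FAST k → push 322. Stack: [322]
LOAD_CONST → push 7. Stack: [322, 7]
BINARY_OP // → 322 // 7 = 46. Stack: [46]
STORE_FAST w → w=46. Stack: []
LOAD_FAST_LOAD_FAST k,w → push 322,46. Stack: [322, 46]
BINARY_OP // → 322 // 46 = 7. Stack: [7]
STORE_FAST m → m=7. Stack: []
LOAD_FAST w → push 46. Stack: [46]
LOAD_CONST → push 2. Stack: [46, 2]
BINARY_OP + → 46 + 2 = 48. Stack: [48]
STORE_FAST u → u=48. Stack: []
LOAD_FAST_LOAD_FAST u,k → push 48,322. Stack: [48, 322]
BINARY_OP + → 48 + 322 = 370. Stack: [370]
RETURN_VALUE → return 370.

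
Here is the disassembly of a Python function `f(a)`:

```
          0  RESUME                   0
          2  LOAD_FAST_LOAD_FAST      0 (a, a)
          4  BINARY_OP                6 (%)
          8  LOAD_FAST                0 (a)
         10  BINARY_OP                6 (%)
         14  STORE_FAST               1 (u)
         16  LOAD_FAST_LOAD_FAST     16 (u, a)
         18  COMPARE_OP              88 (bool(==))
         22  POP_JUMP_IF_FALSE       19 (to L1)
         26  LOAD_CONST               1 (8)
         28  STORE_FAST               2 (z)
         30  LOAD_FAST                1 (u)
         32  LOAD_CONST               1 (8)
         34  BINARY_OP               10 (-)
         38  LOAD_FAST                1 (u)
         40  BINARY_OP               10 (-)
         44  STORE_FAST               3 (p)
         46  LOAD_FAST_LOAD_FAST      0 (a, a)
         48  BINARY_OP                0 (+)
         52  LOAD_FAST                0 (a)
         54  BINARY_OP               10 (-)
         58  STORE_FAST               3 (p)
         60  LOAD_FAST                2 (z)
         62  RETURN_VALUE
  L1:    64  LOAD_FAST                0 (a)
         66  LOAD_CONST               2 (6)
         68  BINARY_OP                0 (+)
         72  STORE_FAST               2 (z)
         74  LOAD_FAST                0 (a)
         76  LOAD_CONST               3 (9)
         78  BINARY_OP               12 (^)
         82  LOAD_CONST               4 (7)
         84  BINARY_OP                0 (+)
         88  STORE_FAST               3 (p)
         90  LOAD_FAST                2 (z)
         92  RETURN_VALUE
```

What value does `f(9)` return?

15

LOAD_FAST_LOAD_FAST a,a → push 9,9. Stack: [9, 9]
BINARY_OP % → 9 % 9 = 0. Stack: [0]
LOAD_FAST a → push 9. Stack: [0, 9]
BINARY_OP % → 0 % 9 = 0. Stack: [0]
STORE_FAST u → u=0. Stack: []
LOAD_FAST_LOAD_FAST u,a → push 0,9. Stack: [0, 9]
COMPARE_OP bool(==) → 0 vs 9 = False. Stack: [False]
POP_JUMP_IF_FALSE → pop False; jump. Stack: []
LOAD_FAST a → push 9. Stack: [9]
LOAD_CONST → push 6. Stack: [9, 6]
BINARY_OP + → 9 + 6 = 15. Stack: [15]
STORE_FAST z → z=15. Stack: []
LOAD_FAST a → push 9. Stack: [9]
LOAD_CONST → push 9. Stack: [9, 9]
BINARY_OP ^ → 9 ^ 9 = 0. Stack: [0]
LOAD_CONST → push 7. Stack: [0, 7]
BINARY_OP + → 0 + 7 = 7. Stack: [7]
STORE_FAST p → p=7. Stack: []
LOAD_FAST z → push 15. Stack: [15]
RETURN_VALUE → return 15.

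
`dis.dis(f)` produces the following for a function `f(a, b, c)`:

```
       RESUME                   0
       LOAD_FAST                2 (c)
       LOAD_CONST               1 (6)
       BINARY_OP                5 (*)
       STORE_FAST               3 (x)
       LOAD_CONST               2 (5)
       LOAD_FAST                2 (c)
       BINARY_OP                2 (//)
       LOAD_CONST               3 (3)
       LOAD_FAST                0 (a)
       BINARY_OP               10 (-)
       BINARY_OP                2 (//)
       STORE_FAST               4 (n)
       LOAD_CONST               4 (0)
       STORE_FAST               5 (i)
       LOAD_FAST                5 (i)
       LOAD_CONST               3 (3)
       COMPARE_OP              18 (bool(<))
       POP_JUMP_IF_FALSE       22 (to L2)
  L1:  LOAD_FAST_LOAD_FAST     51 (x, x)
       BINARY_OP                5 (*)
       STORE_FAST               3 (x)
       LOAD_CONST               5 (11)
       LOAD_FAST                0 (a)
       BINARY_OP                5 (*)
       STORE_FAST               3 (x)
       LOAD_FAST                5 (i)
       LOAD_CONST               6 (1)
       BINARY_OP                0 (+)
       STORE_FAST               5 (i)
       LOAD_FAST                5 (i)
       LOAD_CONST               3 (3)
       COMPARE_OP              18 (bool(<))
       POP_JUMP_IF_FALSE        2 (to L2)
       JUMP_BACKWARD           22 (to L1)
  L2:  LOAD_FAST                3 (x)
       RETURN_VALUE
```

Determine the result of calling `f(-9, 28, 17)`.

LOAD_FAST c → push 17. Stack: [17]
LOAD_CONST → push 6. Stack: [17, 6]
BINARY_OP * → 17 * 6 = 102. Stack: [102]
STORE_FAST x → x=102. Stack: []
LOAD_CONST → push 5. Stack: [5]
LOAD_FAST c → push 17. Stack: [5, 17]
BINARY_OP // → 5 // 17 = 0. Stack: [0]
LOAD_CONST → push 3. Stack: [0, 3]
LOAD_FAST a → push -9. Stack: [0, 3, -9]
BINARY_OP - → 3 - -9 = 12. Stack: [0, 12]
BINARY_OP // → 0 // 12 = 0. Stack: [0]
STORE_FAST n → n=0. Stack: []
LOAD_CONST → push 0. Stack: [0]
STORE_FAST i → i=0. Stack: []
LOAD_FAST i → push 0. Stack: [0]
LOAD_CONST → push 3. Stack: [0, 3]
COMPARE_OP bool(<) → 0 vs 3 = True. Stack: [True]
POP_JUMP_IF_FALSE → pop True; no jump. Stack: []
LOAD_FAST_LOAD_FAST x,x → push 102,102. Stack: [102, 102]
BINARY_OP * → 102 * 102 = 10404. Stack: [10404]
STORE_FAST x → x=10404. Stack: []
LOAD_CONST → push 11. Stack: [11]
LOAD_FAST a → push -9. Stack: [11, -9]
BINARY_OP * → 11 * -9 = -99. Stack: [-99]
STORE_FAST x → x=-99. Stack: []
LOAD_FAST i → push 0. Stack: [0]
LOAD_CONST → push 1. Stack: [0, 1]
BINARY_OP + → 0 + 1 = 1. Stack: [1]
STORE_FAST i → i=1. Stack: []
LOAD_FAST i → push 1. Stack: [1]
LOAD_CONST → push 3. Stack: [1, 3]
COMPARE_OP bool(<) → 1 vs 3 = True. Stack: [True]
POP_JUMP_IF_FALSE → pop True; no jump. Stack: []
LOAD_FAST_LOAD_FAST x,x → push -99,-99. Stack: [-99, -99]
BINARY_OP * → -99 * -99 = 9801. Stack: [9801]
STORE_FAST x → x=9801. Stack: []
LOAD_CONST → push 11. Stack: [11]
LOAD_FAST a → push -9. Stack: [11, -9]
BINARY_OP * → 11 * -9 = -99. Stack: [-99]
STORE_FAST x → x=-99. Stack: []
LOAD_FAST i → push 1. Stack: [1]
LOAD_CONST → push 1. Stack: [1, 1]
BINARY_OP + → 1 + 1 = 2. Stack: [2]
STORE_FAST i → i=2. Stack: []
LOAD_FAST i → push 2. Stack: [2]
LOAD_CONST → push 3. Stack: [2, 3]
COMPARE_OP bool(<) → 2 vs 3 = True. Stack: [True]
POP_JUMP_IF_FALSE → pop True; no jump. Stack: []
LOAD_FAST_LOAD_FAST x,x → push -99,-99. Stack: [-99, -99]
BINARY_OP * → -99 * -99 = 9801. Stack: [9801]
STORE_FAST x → x=9801. Stack: []
LOAD_CONST → push 11. Stack: [11]
LOAD_FAST a → push -9. Stack: [11, -9]
BINARY_OP * → 11 * -9 = -99. Stack: [-99]
STORE_FAST x → x=-99. Stack: []
LOAD_FAST i → push 2. Stack: [2]
LOAD_CONST → push 1. Stack: [2, 1]
BINARY_OP + → 2 + 1 = 3. Stack: [3]
STORE_FAST i → i=3. Stack: []
LOAD_FAST i → push 3. Stack: [3]
LOAD_CONST → push 3. Stack: [3, 3]
COMPARE_OP bool(<) → 3 vs 3 = False. Stack: [False]
POP_JUMP_IF_FALSE → pop False; jump. Stack: []
LOAD_FAST x → push -99. Stack: [-99]
RETURN_VALUE → return -99.

-99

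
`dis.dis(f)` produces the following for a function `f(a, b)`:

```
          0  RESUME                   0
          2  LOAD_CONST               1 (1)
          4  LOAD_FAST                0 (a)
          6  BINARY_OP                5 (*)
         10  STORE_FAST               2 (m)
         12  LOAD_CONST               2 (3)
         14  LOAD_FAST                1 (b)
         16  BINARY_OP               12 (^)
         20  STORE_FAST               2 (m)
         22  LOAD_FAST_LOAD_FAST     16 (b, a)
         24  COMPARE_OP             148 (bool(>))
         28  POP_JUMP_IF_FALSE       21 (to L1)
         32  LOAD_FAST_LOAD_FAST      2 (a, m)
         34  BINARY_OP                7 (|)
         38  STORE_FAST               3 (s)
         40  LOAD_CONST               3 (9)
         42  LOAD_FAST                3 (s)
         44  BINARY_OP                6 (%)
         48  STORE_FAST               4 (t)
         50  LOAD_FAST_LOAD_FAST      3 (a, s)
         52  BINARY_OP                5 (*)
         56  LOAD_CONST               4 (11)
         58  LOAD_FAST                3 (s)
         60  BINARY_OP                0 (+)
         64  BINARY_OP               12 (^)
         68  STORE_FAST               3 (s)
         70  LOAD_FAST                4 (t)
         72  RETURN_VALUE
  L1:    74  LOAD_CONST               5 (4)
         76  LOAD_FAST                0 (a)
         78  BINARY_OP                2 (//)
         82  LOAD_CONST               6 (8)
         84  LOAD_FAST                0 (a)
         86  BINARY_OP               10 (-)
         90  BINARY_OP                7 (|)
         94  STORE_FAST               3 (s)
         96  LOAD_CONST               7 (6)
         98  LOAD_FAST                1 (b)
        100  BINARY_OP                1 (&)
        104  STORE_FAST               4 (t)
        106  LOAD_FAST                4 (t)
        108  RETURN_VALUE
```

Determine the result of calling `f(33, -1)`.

LOAD_CONST → push 1. Stack: [1]
LOAD_FAST a → push 33. Stack: [1, 33]
BINARY_OP * → 1 * 33 = 33. Stack: [33]
STORE_FAST m → m=33. Stack: []
LOAD_CONST → push 3. Stack: [3]
LOAD_FAST b → push -1. Stack: [3, -1]
BINARY_OP ^ → 3 ^ -1 = -4. Stack: [-4]
STORE_FAST m → m=-4. Stack: []
LOAD_FAST_LOAD_FAST b,a → push -1,33. Stack: [-1, 33]
COMPARE_OP bool(>) → -1 vs 33 = False. Stack: [False]
POP_JUMP_IF_FALSE → pop False; jump. Stack: []
LOAD_CONST → push 4. Stack: [4]
LOAD_FAST a → push 33. Stack: [4, 33]
BINARY_OP // → 4 // 33 = 0. Stack: [0]
LOAD_CONST → push 8. Stack: [0, 8]
LOAD_FAST a → push 33. Stack: [0, 8, 33]
BINARY_OP - → 8 - 33 = -25. Stack: [0, -25]
BINARY_OP | → 0 | -25 = -25. Stack: [-25]
STORE_FAST s → s=-25. Stack: []
LOAD_CONST → push 6. Stack: [6]
LOAD_FAST b → push -1. Stack: [6, -1]
BINARY_OP & → 6 & -1 = 6. Stack: [6]
STORE_FAST t → t=6. Stack: []
LOAD_FAST t → push 6. Stack: [6]
RETURN_VALUE → return 6.

6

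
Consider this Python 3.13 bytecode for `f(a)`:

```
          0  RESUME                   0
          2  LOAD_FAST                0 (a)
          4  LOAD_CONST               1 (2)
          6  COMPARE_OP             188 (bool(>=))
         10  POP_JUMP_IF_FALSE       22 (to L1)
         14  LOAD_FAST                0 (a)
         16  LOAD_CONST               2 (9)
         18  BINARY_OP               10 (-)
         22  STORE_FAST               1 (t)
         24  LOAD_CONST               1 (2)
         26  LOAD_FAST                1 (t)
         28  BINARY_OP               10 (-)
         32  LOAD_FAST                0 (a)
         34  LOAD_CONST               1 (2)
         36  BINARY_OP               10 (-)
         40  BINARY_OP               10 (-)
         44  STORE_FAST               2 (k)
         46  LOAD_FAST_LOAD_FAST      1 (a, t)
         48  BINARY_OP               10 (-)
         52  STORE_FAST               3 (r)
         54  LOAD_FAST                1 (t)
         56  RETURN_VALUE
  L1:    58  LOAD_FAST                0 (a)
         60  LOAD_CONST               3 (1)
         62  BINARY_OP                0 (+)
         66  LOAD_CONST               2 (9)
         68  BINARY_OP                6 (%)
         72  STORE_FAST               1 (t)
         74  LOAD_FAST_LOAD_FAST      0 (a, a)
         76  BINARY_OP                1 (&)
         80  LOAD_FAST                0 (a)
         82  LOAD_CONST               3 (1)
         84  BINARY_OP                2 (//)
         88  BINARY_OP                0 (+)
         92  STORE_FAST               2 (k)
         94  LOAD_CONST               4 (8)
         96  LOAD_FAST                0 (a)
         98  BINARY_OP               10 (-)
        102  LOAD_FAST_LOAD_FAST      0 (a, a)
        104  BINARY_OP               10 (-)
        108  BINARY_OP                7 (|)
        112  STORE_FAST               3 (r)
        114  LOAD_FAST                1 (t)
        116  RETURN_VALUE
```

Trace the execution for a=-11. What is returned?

LOAD_FAST a → push -11. Stack: [-11]
LOAD_CONST → push 2. Stack: [-11, 2]
COMPARE_OP bool(>=) → -11 vs 2 = False. Stack: [False]
POP_JUMP_IF_FALSE → pop False; jump. Stack: []
LOAD_FAST a → push -11. Stack: [-11]
LOAD_CONST → push 1. Stack: [-11, 1]
BINARY_OP + → -11 + 1 = -10. Stack: [-10]
LOAD_CONST → push 9. Stack: [-10, 9]
BINARY_OP % → -10 % 9 = 8. Stack: [8]
STORE_FAST t → t=8. Stack: []
LOAD_FAST_LOAD_FAST a,a → push -11,-11. Stack: [-11, -11]
BINARY_OP & → -11 & -11 = -11. Stack: [-11]
LOAD_FAST a → push -11. Stack: [-11, -11]
LOAD_CONST → push 1. Stack: [-11, -11, 1]
BINARY_OP // → -11 // 1 = -11. Stack: [-11, -11]
BINARY_OP + → -11 + -11 = -22. Stack: [-22]
STORE_FAST k → k=-22. Stack: []
LOAD_CONST → push 8. Stack: [8]
LOAD_FAST a → push -11. Stack: [8, -11]
BINARY_OP - → 8 - -11 = 19. Stack: [19]
LOAD_FAST_LOAD_FAST a,a → push -11,-11. Stack: [19, -11, -11]
BINARY_OP - → -11 - -11 = 0. Stack: [19, 0]
BINARY_OP | → 19 | 0 = 19. Stack: [19]
STORE_FAST r → r=19. Stack: []
LOAD_FAST t → push 8. Stack: [8]
RETURN_VALUE → return 8.

8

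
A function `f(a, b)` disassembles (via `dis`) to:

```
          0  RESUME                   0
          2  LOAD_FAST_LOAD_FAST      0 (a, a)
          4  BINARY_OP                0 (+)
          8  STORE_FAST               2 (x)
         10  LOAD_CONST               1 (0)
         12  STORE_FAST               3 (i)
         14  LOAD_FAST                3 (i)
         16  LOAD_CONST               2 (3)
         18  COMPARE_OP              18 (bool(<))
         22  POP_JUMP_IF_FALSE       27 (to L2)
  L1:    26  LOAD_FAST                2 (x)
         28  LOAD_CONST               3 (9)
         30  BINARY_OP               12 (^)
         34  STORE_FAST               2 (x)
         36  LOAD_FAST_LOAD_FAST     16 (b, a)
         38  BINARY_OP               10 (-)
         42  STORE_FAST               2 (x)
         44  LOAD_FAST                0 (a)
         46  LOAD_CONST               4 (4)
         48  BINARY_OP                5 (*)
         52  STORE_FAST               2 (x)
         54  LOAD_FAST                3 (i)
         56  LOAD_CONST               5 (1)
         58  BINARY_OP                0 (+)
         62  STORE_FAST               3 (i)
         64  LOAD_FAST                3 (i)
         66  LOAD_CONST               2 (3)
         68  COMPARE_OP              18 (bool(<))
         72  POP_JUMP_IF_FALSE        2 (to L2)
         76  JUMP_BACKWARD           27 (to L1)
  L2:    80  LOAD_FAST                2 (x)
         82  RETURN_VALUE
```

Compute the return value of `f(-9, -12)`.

LOAD_FAST_LOAD_FAST a,a → push -9,-9
BINARY_OP + → -9 + -9 = -18
STORE_FAST x → x=-18
LOAD_CONST → push 0
STORE_FAST i → i=0
LOAD_FAST i → push 0
LOAD_CONST → push 3
COMPARE_OP bool(<) → 0 vs 3 = True
POP_JUMP_IF_FALSE → pop True; no jump
LOAD_FAST x → push -18
LOAD_CONST → push 9
BINARY_OP ^ → -18 ^ 9 = -25
STORE_FAST x → x=-25
LOAD_FAST_LOAD_FAST b,a → push -12,-9
BINARY_OP - → -12 - -9 = -3
STORE_FAST x → x=-3
LOAD_FAST a → push -9
LOAD_CONST → push 4
BINARY_OP * → -9 * 4 = -36
STORE_FAST x → x=-36
LOAD_FAST i → push 0
LOAD_CONST → push 1
BINARY_OP + → 0 + 1 = 1
STORE_FAST i → i=1
LOAD_FAST i → push 1
LOAD_CONST → push 3
COMPARE_OP bool(<) → 1 vs 3 = True
POP_JUMP_IF_FALSE → pop True; no jump
LOAD_FAST x → push -36
LOAD_CONST → push 9
BINARY_OP ^ → -36 ^ 9 = -43
STORE_FAST x → x=-43
LOAD_FAST_LOAD_FAST b,a → push -12,-9
BINARY_OP - → -12 - -9 = -3
STORE_FAST x → x=-3
LOAD_FAST a → push -9
LOAD_CONST → push 4
BINARY_OP * → -9 * 4 = -36
STORE_FAST x → x=-36
LOAD_FAST i → push 1
LOAD_CONST → push 1
BINARY_OP + → 1 + 1 = 2
STORE_FAST i → i=2
LOAD_FAST i → push 2
LOAD_CONST → push 3
COMPARE_OP bool(<) → 2 vs 3 = True
POP_JUMP_IF_FALSE → pop True; no jump
LOAD_FAST x → push -36
LOAD_CONST → push 9
BINARY_OP ^ → -36 ^ 9 = -43
STORE_FAST x → x=-43
LOAD_FAST_LOAD_FAST b,a → push -12,-9
BINARY_OP - → -12 - -9 = -3
STORE_FAST x → x=-3
LOAD_FAST a → push -9
LOAD_CONST → push 4
BINARY_OP * → -9 * 4 = -36
STORE_FAST x → x=-36
LOAD_FAST i → push 2
LOAD_CONST → push 1
BINARY_OP + → 2 + 1 = 3
STORE_FAST i → i=3
LOAD_FAST i → push 3
LOAD_CONST → push 3
COMPARE_OP bool(<) → 3 vs 3 = False
POP_JUMP_IF_FALSE → pop False; jump
LOAD_FAST x → push -36
RETURN_VALUE → return -36.

-36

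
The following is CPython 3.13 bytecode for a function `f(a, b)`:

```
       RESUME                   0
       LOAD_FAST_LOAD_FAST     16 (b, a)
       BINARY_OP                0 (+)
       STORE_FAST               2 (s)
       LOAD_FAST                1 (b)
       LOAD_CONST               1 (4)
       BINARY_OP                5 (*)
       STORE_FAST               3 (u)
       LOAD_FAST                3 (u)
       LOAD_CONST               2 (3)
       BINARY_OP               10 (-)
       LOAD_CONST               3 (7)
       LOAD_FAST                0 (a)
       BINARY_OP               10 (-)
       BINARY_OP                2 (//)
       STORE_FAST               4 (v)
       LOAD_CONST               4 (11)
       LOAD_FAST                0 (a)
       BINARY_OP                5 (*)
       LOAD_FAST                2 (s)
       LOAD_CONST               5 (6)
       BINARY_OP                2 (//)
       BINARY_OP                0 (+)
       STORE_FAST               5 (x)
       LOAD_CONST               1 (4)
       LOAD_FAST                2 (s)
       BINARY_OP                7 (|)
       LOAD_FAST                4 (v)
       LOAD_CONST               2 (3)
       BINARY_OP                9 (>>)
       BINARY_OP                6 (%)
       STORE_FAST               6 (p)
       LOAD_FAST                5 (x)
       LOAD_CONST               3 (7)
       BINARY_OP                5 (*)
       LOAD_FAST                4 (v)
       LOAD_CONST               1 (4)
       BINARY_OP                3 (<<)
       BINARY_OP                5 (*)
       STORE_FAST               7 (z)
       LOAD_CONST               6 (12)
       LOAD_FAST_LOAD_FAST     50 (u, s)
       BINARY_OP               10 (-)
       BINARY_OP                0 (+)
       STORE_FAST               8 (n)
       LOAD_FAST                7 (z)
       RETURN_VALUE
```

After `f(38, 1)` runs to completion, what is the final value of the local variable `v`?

LOAD_FAST_LOAD_FAST b,a → push 1,38. Stack: [1, 38]
BINARY_OP + → 1 + 38 = 39. Stack: [39]
STORE_FAST s → s=39. Stack: []
LOAD_FAST b → push 1. Stack: [1]
LOAD_CONST → push 4. Stack: [1, 4]
BINARY_OP * → 1 * 4 = 4. Stack: [4]
STORE_FAST u → u=4. Stack: []
LOAD_FAST u → push 4. Stack: [4]
LOAD_CONST → push 3. Stack: [4, 3]
BINARY_OP - → 4 - 3 = 1. Stack: [1]
LOAD_CONST → push 7. Stack: [1, 7]
LOAD_FAST a → push 38. Stack: [1, 7, 38]
BINARY_OP - → 7 - 38 = -31. Stack: [1, -31]
BINARY_OP // → 1 // -31 = -1. Stack: [-1]
STORE_FAST v → v=-1. Stack: []
LOAD_CONST → push 11. Stack: [11]
LOAD_FAST a → push 38. Stack: [11, 38]
BINARY_OP * → 11 * 38 = 418. Stack: [418]
LOAD_FAST s → push 39. Stack: [418, 39]
LOAD_CONST → push 6. Stack: [418, 39, 6]
BINARY_OP // → 39 // 6 = 6. Stack: [418, 6]
BINARY_OP + → 418 + 6 = 424. Stack: [424]
STORE_FAST x → x=424. Stack: []
LOAD_CONST → push 4. Stack: [4]
LOAD_FAST s → push 39. Stack: [4, 39]
BINARY_OP | → 4 | 39 = 39. Stack: [39]
LOAD_FAST v → push -1. Stack: [39, -1]
LOAD_CONST → push 3. Stack: [39, -1, 3]
BINARY_OP >> → -1 >> 3 = -1. Stack: [39, -1]
BINARY_OP % → 39 % -1 = 0. Stack: [0]
STORE_FAST p → p=0. Stack: []
LOAD_FAST x → push 424. Stack: [424]
LOAD_CONST → push 7. Stack: [424, 7]
BINARY_OP * → 424 * 7 = 2968. Stack: [2968]
LOAD_FAST v → push -1. Stack: [2968, -1]
LOAD_CONST → push 4. Stack: [2968, -1, 4]
BINARY_OP << → -1 << 4 = -16. Stack: [2968, -16]
BINARY_OP * → 2968 * -16 = -47488. Stack: [-47488]
STORE_FAST z → z=-47488. Stack: []
LOAD_CONST → push 12. Stack: [12]
LOAD_FAST_LOAD_FAST u,s → push 4,39. Stack: [12, 4, 39]
BINARY_OP - → 4 - 39 = -35. Stack: [12, -35]
BINARY_OP + → 12 + -35 = -23. Stack: [-23]
STORE_FAST n → n=-23. Stack: []
LOAD_FAST z → push -47488. Stack: [-47488]
RETURN_VALUE → return -47488.

-1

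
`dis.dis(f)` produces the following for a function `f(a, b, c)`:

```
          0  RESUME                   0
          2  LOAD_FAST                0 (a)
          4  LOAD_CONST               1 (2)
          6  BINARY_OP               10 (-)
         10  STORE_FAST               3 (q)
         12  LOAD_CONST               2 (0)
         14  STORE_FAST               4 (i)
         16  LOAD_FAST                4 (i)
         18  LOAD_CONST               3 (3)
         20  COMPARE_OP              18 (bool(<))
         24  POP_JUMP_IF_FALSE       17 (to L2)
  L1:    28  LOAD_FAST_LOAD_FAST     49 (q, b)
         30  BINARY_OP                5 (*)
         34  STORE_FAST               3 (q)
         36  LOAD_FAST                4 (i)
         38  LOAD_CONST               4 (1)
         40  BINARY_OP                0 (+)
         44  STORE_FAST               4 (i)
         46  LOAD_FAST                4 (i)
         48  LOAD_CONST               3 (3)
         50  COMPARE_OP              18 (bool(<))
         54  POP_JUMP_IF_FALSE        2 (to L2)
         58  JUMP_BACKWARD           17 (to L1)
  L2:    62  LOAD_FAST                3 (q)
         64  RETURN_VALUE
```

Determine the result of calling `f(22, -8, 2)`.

LOAD_FAST a → push 22. Stack: [22]
LOAD_CONST → push 2. Stack: [22, 2]
BINARY_OP - → 22 - 2 = 20. Stack: [20]
STORE_FAST q → q=20. Stack: []
LOAD_CONST → push 0. Stack: [0]
STORE_FAST i → i=0. Stack: []
LOAD_FAST i → push 0. Stack: [0]
LOAD_CONST → push 3. Stack: [0, 3]
COMPARE_OP bool(<) → 0 vs 3 = True. Stack: [True]
POP_JUMP_IF_FALSE → pop True; no jump. Stack: []
LOAD_FAST_LOAD_FAST q,b → push 20,-8. Stack: [20, -8]
BINARY_OP * → 20 * -8 = -160. Stack: [-160]
STORE_FAST q → q=-160. Stack: []
LOAD_FAST i → push 0. Stack: [0]
LOAD_CONST → push 1. Stack: [0, 1]
BINARY_OP + → 0 + 1 = 1. Stack: [1]
STORE_FAST i → i=1. Stack: []
LOAD_FAST i → push 1. Stack: [1]
LOAD_CONST → push 3. Stack: [1, 3]
COMPARE_OP bool(<) → 1 vs 3 = True. Stack: [True]
POP_JUMP_IF_FALSE → pop True; no jump. Stack: []
LOAD_FAST_LOAD_FAST q,b → push -160,-8. Stack: [-160, -8]
BINARY_OP * → -160 * -8 = 1280. Stack: [1280]
STORE_FAST q → q=1280. Stack: []
LOAD_FAST i → push 1. Stack: [1]
LOAD_CONST → push 1. Stack: [1, 1]
BINARY_OP + → 1 + 1 = 2. Stack: [2]
STORE_FAST i → i=2. Stack: []
LOAD_FAST i → push 2. Stack: [2]
LOAD_CONST → push 3. Stack: [2, 3]
COMPARE_OP bool(<) → 2 vs 3 = True. Stack: [True]
POP_JUMP_IF_FALSE → pop True; no jump. Stack: []
LOAD_FAST_LOAD_FAST q,b → push 1280,-8. Stack: [1280, -8]
BINARY_OP * → 1280 * -8 = -10240. Stack: [-10240]
STORE_FAST q → q=-10240. Stack: []
LOAD_FAST i → push 2. Stack: [2]
LOAD_CONST → push 1. Stack: [2, 1]
BINARY_OP + → 2 + 1 = 3. Stack: [3]
STORE_FAST i → i=3. Stack: []
LOAD_FAST i → push 3. Stack: [3]
LOAD_CONST → push 3. Stack: [3, 3]
COMPARE_OP bool(<) → 3 vs 3 = False. Stack: [False]
POP_JUMP_IF_FALSE → pop False; jump. Stack: []
LOAD_FAST q → push -10240. Stack: [-10240]
RETURN_VALUE → return -10240.

-10240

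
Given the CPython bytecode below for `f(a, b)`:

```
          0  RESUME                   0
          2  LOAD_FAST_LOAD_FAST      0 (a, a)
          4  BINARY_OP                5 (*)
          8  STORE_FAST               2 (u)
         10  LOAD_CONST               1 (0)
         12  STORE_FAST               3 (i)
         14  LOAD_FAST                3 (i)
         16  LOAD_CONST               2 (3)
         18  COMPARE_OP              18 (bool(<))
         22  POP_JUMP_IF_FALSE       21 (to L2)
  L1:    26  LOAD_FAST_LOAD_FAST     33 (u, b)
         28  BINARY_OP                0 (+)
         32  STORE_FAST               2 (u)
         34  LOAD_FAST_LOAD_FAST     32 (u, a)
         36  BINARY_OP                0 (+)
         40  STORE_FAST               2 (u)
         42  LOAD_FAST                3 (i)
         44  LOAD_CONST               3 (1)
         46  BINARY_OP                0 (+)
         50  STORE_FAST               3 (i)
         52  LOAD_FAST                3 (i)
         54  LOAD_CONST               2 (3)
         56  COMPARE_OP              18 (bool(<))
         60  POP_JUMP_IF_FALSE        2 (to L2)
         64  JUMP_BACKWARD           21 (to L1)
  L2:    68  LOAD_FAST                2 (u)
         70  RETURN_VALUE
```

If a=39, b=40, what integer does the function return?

1758

LOAD_FAST_LOAD_FAST a,a → push 39,39. Stack: [39, 39]
BINARY_OP * → 39 * 39 = 1521. Stack: [1521]
STORE_FAST u → u=1521. Stack: []
LOAD_CONST → push 0. Stack: [0]
STORE_FAST i → i=0. Stack: []
LOAD_FAST i → push 0. Stack: [0]
LOAD_CONST → push 3. Stack: [0, 3]
COMPARE_OP bool(<) → 0 vs 3 = True. Stack: [True]
POP_JUMP_IF_FALSE → pop True; no jump. Stack: []
LOAD_FAST_LOAD_FAST u,b → push 1521,40. Stack: [1521, 40]
BINARY_OP + → 1521 + 40 = 1561. Stack: [1561]
STORE_FAST u → u=1561. Stack: []
LOAD_FAST_LOAD_FAST u,a → push 1561,39. Stack: [1561, 39]
BINARY_OP + → 1561 + 39 = 1600. Stack: [1600]
STORE_FAST u → u=1600. Stack: []
LOAD_FAST i → push 0. Stack: [0]
LOAD_CONST → push 1. Stack: [0, 1]
BINARY_OP + → 0 + 1 = 1. Stack: [1]
STORE_FAST i → i=1. Stack: []
LOAD_FAST i → push 1. Stack: [1]
LOAD_CONST → push 3. Stack: [1, 3]
COMPARE_OP bool(<) → 1 vs 3 = True. Stack: [True]
POP_JUMP_IF_FALSE → pop True; no jump. Stack: []
LOAD_FAST_LOAD_FAST u,b → push 1600,40. Stack: [1600, 40]
BINARY_OP + → 1600 + 40 = 1640. Stack: [1640]
STORE_FAST u → u=1640. Stack: []
LOAD_FAST_LOAD_FAST u,a → push 1640,39. Stack: [1640, 39]
BINARY_OP + → 1640 + 39 = 1679. Stack: [1679]
STORE_FAST u → u=1679. Stack: []
LOAD_FAST i → push 1. Stack: [1]
LOAD_CONST → push 1. Stack: [1, 1]
BINARY_OP + → 1 + 1 = 2. Stack: [2]
STORE_FAST i → i=2. Stack: []
LOAD_FAST i → push 2. Stack: [2]
LOAD_CONST → push 3. Stack: [2, 3]
COMPARE_OP bool(<) → 2 vs 3 = True. Stack: [True]
POP_JUMP_IF_FALSE → pop True; no jump. Stack: []
LOAD_FAST_LOAD_FAST u,b → push 1679,40. Stack: [1679, 40]
BINARY_OP + → 1679 + 40 = 1719. Stack: [1719]
STORE_FAST u → u=1719. Stack: []
LOAD_FAST_LOAD_FAST u,a → push 1719,39. Stack: [1719, 39]
BINARY_OP + → 1719 + 39 = 1758. Stack: [1758]
STORE_FAST u → u=1758. Stack: []
LOAD_FAST i → push 2. Stack: [2]
LOAD_CONST → push 1. Stack: [2, 1]
BINARY_OP + → 2 + 1 = 3. Stack: [3]
STORE_FAST i → i=3. Stack: []
LOAD_FAST i → push 3. Stack: [3]
LOAD_CONST → push 3. Stack: [3, 3]
COMPARE_OP bool(<) → 3 vs 3 = False. Stack: [False]
POP_JUMP_IF_FALSE → pop False; jump. Stack: []
LOAD_FAST u → push 1758. Stack: [1758]
RETURN_VALUE → return 1758.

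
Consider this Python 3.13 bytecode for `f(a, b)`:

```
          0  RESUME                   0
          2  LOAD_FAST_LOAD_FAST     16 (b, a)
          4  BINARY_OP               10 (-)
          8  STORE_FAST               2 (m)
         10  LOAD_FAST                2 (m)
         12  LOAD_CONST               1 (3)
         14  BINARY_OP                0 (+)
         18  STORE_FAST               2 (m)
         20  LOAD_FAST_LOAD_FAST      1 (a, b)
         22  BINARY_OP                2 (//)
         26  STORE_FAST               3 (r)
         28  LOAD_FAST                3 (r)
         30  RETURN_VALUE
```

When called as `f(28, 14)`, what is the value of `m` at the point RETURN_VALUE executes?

-11

LOAD_FAST_LOAD_FAST b,a → push 14,28. Stack: [14, 28]
BINARY_OP - → 14 - 28 = -14. Stack: [-14]
STORE_FAST m → m=-14. Stack: []
LOAD_FAST m → push -14. Stack: [-14]
LOAD_CONST → push 3. Stack: [-14, 3]
BINARY_OP + → -14 + 3 = -11. Stack: [-11]
STORE_FAST m → m=-11. Stack: []
LOAD_FAST_LOAD_FAST a,b → push 28,14. Stack: [28, 14]
BINARY_OP // → 28 // 14 = 2. Stack: [2]
STORE_FAST r → r=2. Stack: []
LOAD_FAST r → push 2. Stack: [2]
RETURN_VALUE → return 2.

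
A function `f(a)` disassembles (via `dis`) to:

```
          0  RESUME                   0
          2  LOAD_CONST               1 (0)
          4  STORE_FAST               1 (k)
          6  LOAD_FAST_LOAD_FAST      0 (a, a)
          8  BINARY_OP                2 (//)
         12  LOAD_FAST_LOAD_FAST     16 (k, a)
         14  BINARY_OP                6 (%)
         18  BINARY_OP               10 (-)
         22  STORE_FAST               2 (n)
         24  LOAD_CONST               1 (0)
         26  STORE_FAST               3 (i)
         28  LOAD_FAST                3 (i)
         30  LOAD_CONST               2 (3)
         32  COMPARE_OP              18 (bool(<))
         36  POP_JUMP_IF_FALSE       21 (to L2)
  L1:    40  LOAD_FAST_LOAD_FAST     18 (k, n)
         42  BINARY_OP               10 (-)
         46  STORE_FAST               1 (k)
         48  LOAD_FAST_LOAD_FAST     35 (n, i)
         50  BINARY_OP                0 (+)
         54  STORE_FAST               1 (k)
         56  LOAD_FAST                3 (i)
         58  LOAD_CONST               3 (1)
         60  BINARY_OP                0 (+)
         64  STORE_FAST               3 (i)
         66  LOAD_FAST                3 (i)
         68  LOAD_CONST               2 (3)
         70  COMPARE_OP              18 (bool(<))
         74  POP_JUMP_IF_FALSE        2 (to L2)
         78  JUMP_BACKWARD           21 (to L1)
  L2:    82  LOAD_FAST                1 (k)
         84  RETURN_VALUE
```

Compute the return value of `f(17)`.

3

LOAD_CONST → push 0. Stack: [0]
STORE_FAST k → k=0. Stack: []
LOAD_FAST_LOAD_FAST a,a → push 17,17. Stack: [17, 17]
BINARY_OP // → 17 // 17 = 1. Stack: [1]
LOAD_FAST_LOAD_FAST k,a → push 0,17. Stack: [1, 0, 17]
BINARY_OP % → 0 % 17 = 0. Stack: [1, 0]
BINARY_OP - → 1 - 0 = 1. Stack: [1]
STORE_FAST n → n=1. Stack: []
LOAD_CONST → push 0. Stack: [0]
STORE_FAST i → i=0. Stack: []
LOAD_FAST i → push 0. Stack: [0]
LOAD_CONST → push 3. Stack: [0, 3]
COMPARE_OP bool(<) → 0 vs 3 = True. Stack: [True]
POP_JUMP_IF_FALSE → pop True; no jump. Stack: []
LOAD_FAST_LOAD_FAST k,n → push 0,1. Stack: [0, 1]
BINARY_OP - → 0 - 1 = -1. Stack: [-1]
STORE_FAST k → k=-1. Stack: []
LOAD_FAST_LOAD_FAST n,i → push 1,0. Stack: [1, 0]
BINARY_OP + → 1 + 0 = 1. Stack: [1]
STORE_FAST k → k=1. Stack: []
LOAD_FAST i → push 0. Stack: [0]
LOAD_CONST → push 1. Stack: [0, 1]
BINARY_OP + → 0 + 1 = 1. Stack: [1]
STORE_FAST i → i=1. Stack: []
LOAD_FAST i → push 1. Stack: [1]
LOAD_CONST → push 3. Stack: [1, 3]
COMPARE_OP bool(<) → 1 vs 3 = True. Stack: [True]
POP_JUMP_IF_FALSE → pop True; no jump. Stack: []
LOAD_FAST_LOAD_FAST k,n → push 1,1. Stack: [1, 1]
BINARY_OP - → 1 - 1 = 0. Stack: [0]
STORE_FAST k → k=0. Stack: []
LOAD_FAST_LOAD_FAST n,i → push 1,1. Stack: [1, 1]
BINARY_OP + → 1 + 1 = 2. Stack: [2]
STORE_FAST k → k=2. Stack: []
LOAD_FAST i → push 1. Stack: [1]
LOAD_CONST → push 1. Stack: [1, 1]
BINARY_OP + → 1 + 1 = 2. Stack: [2]
STORE_FAST i → i=2. Stack: []
LOAD_FAST i → push 2. Stack: [2]
LOAD_CONST → push 3. Stack: [2, 3]
COMPARE_OP bool(<) → 2 vs 3 = True. Stack: [True]
POP_JUMP_IF_FALSE → pop True; no jump. Stack: []
LOAD_FAST_LOAD_FAST k,n → push 2,1. Stack: [2, 1]
BINARY_OP - → 2 - 1 = 1. Stack: [1]
STORE_FAST k → k=1. Stack: []
LOAD_FAST_LOAD_FAST n,i → push 1,2. Stack: [1, 2]
BINARY_OP + → 1 + 2 = 3. Stack: [3]
STORE_FAST k → k=3. Stack: []
LOAD_FAST i → push 2. Stack: [2]
LOAD_CONST → push 1. Stack: [2, 1]
BINARY_OP + → 2 + 1 = 3. Stack: [3]
STORE_FAST i → i=3. Stack: []
LOAD_FAST i → push 3. Stack: [3]
LOAD_CONST → push 3. Stack: [3, 3]
COMPARE_OP bool(<) → 3 vs 3 = False. Stack: [False]
POP_JUMP_IF_FALSE → pop False; jump. Stack: []
LOAD_FAST k → push 3. Stack: [3]
RETURN_VALUE → return 3.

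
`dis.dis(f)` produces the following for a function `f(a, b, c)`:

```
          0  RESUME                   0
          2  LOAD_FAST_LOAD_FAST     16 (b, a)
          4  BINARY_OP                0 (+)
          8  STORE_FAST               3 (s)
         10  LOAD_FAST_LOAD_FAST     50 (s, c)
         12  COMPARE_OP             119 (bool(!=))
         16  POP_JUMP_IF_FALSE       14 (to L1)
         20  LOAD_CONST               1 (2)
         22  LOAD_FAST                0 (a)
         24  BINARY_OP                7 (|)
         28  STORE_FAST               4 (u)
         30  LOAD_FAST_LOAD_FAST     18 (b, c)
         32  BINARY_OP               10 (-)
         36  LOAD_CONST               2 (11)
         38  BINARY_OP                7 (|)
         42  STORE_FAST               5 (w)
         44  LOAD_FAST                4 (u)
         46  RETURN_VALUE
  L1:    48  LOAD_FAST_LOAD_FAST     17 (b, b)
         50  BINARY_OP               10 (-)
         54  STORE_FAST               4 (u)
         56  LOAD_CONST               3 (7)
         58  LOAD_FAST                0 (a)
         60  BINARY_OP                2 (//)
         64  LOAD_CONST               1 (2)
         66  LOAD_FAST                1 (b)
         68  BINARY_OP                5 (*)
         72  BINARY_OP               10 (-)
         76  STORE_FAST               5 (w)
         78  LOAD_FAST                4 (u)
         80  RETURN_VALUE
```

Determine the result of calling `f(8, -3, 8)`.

10

LOAD_FAST_LOAD_FAST b,a → push -3,8. Stack: [-3, 8]
BINARY_OP + → -3 + 8 = 5. Stack: [5]
STORE_FAST s → s=5. Stack: []
LOAD_FAST_LOAD_FAST s,c → push 5,8. Stack: [5, 8]
COMPARE_OP bool(!=) → 5 vs 8 = True. Stack: [True]
POP_JUMP_IF_FALSE → pop True; no jump. Stack: []
LOAD_CONST → push 2. Stack: [2]
LOAD_FAST a → push 8. Stack: [2, 8]
BINARY_OP | → 2 | 8 = 10. Stack: [10]
STORE_FAST u → u=10. Stack: []
LOAD_FAST_LOAD_FAST b,c → push -3,8. Stack: [-3, 8]
BINARY_OP - → -3 - 8 = -11. Stack: [-11]
LOAD_CONST → push 11. Stack: [-11, 11]
BINARY_OP | → -11 | 11 = -1. Stack: [-1]
STORE_FAST w → w=-1. Stack: []
LOAD_FAST u → push 10. Stack: [10]
RETURN_VALUE → return 10.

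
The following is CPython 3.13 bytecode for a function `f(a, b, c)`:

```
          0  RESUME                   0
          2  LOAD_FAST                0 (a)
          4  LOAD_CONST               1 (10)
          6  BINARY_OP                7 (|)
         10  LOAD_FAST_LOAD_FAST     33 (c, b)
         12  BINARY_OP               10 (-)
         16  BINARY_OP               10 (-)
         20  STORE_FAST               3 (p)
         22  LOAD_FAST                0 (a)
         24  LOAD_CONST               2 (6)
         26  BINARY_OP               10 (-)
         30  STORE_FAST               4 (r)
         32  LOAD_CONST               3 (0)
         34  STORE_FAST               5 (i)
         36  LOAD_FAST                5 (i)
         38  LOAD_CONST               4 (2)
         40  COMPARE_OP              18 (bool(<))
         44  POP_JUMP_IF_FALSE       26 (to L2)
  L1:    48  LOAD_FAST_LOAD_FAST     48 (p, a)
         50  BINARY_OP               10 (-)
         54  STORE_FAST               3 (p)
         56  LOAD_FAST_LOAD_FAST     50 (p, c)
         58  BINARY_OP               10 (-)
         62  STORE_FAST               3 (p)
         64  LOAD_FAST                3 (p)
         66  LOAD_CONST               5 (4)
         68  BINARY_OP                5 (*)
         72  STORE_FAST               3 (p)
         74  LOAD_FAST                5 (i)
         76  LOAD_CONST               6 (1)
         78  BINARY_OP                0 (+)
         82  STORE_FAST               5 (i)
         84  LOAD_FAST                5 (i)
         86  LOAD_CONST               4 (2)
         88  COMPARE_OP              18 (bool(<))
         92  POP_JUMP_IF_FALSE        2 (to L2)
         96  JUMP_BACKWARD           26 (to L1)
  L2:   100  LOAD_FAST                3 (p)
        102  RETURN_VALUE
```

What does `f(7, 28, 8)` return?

260

LOAD_FAST a → push 7. Stack: [7]
LOAD_CONST → push 10. Stack: [7, 10]
BINARY_OP | → 7 | 10 = 15. Stack: [15]
LOAD_FAST_LOAD_FAST c,b → push 8,28. Stack: [15, 8, 28]
BINARY_OP - → 8 - 28 = -20. Stack: [15, -20]
BINARY_OP - → 15 - -20 = 35. Stack: [35]
STORE_FAST p → p=35. Stack: []
LOAD_FAST a → push 7. Stack: [7]
LOAD_CONST → push 6. Stack: [7, 6]
BINARY_OP - → 7 - 6 = 1. Stack: [1]
STORE_FAST r → r=1. Stack: []
LOAD_CONST → push 0. Stack: [0]
STORE_FAST i → i=0. Stack: []
LOAD_FAST i → push 0. Stack: [0]
LOAD_CONST → push 2. Stack: [0, 2]
COMPARE_OP bool(<) → 0 vs 2 = True. Stack: [True]
POP_JUMP_IF_FALSE → pop True; no jump. Stack: []
LOAD_FAST_LOAD_FAST p,a → push 35,7. Stack: [35, 7]
BINARY_OP - → 35 - 7 = 28. Stack: [28]
STORE_FAST p → p=28. Stack: []
LOAD_FAST_LOAD_FAST p,c → push 28,8. Stack: [28, 8]
BINARY_OP - → 28 - 8 = 20. Stack: [20]
STORE_FAST p → p=20. Stack: []
LOAD_FAST p → push 20. Stack: [20]
LOAD_CONST → push 4. Stack: [20, 4]
BINARY_OP * → 20 * 4 = 80. Stack: [80]
STORE_FAST p → p=80. Stack: []
LOAD_FAST i → push 0. Stack: [0]
LOAD_CONST → push 1. Stack: [0, 1]
BINARY_OP + → 0 + 1 = 1. Stack: [1]
STORE_FAST i → i=1. Stack: []
LOAD_FAST i → push 1. Stack: [1]
LOAD_CONST → push 2. Stack: [1, 2]
COMPARE_OP bool(<) → 1 vs 2 = True. Stack: [True]
POP_JUMP_IF_FALSE → pop True; no jump. Stack: []
LOAD_FAST_LOAD_FAST p,a → push 80,7. Stack: [80, 7]
BINARY_OP - → 80 - 7 = 73. Stack: [73]
STORE_FAST p → p=73. Stack: []
LOAD_FAST_LOAD_FAST p,c → push 73,8. Stack: [73, 8]
BINARY_OP - → 73 - 8 = 65. Stack: [65]
STORE_FAST p → p=65. Stack: []
LOAD_FAST p → push 65. Stack: [65]
LOAD_CONST → push 4. Stack: [65, 4]
BINARY_OP * → 65 * 4 = 260. Stack: [260]
STORE_FAST p → p=260. Stack: []
LOAD_FAST i → push 1. Stack: [1]
LOAD_CONST → push 1. Stack: [1, 1]
BINARY_OP + → 1 + 1 = 2. Stack: [2]
STORE_FAST i → i=2. Stack: []
LOAD_FAST i → push 2. Stack: [2]
LOAD_CONST → push 2. Stack: [2, 2]
COMPARE_OP bool(<) → 2 vs 2 = False. Stack: [False]
POP_JUMP_IF_FALSE → pop False; jump. Stack: []
LOAD_FAST p → push 260. Stack: [260]
RETURN_VALUE → return 260.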